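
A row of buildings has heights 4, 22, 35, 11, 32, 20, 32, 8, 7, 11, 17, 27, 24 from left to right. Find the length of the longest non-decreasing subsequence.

5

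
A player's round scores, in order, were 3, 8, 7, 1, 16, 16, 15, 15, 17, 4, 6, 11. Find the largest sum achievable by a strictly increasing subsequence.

Let S[i] be the best sum of a strictly increasing subsequence ending at i:
i:      1  2  3  4  5  6  7  8  9 10 11 12
a[i]:   3  8  7  1 16 16 15 15 17  4  6 11
S:      3 11 10  1 27 27 26 26 44  7 13 24
Maximum is 44 (e.g. 3 + 8 + 16 + 17).

44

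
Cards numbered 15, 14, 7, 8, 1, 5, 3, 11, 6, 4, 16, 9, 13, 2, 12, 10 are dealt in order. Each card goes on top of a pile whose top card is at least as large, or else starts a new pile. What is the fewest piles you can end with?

5

Place each on the leftmost legal pile:
15 → new pile 1 (tops now [15])
14 → pile 1 (tops now [14])
7 → pile 1 (tops now [7])
8 → new pile 2 (tops now [7, 8])
1 → pile 1 (tops now [1, 8])
5 → pile 2 (tops now [1, 5])
3 → pile 2 (tops now [1, 3])
11 → new pile 3 (tops now [1, 3, 11])
6 → pile 3 (tops now [1, 3, 6])
4 → pile 3 (tops now [1, 3, 4])
16 → new pile 4 (tops now [1, 3, 4, 16])
9 → pile 4 (tops now [1, 3, 4, 9])
13 → new pile 5 (tops now [1, 3, 4, 9, 13])
2 → pile 2 (tops now [1, 2, 4, 9, 13])
12 → pile 5 (tops now [1, 2, 4, 9, 12])
10 → pile 5 (tops now [1, 2, 4, 9, 10])
Five piles.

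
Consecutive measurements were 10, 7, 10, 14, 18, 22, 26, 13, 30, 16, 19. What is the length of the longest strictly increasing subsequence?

Track the smallest tail for each achievable length (strict):
10 → extends → [10]
7 → replaces 10 → [7]
10 → extends → [7, 10]
14 → extends → [7, 10, 14]
18 → extends → [7, 10, 14, 18]
22 → extends → [7, 10, 14, 18, 22]
26 → extends → [7, 10, 14, 18, 22, 26]
13 → replaces 14 → [7, 10, 13, 18, 22, 26]
30 → extends → [7, 10, 13, 18, 22, 26, 30]
16 → replaces 18 → [7, 10, 13, 16, 22, 26, 30]
19 → replaces 22 → [7, 10, 13, 16, 19, 26, 30]
Seven tails, so the longest strictly increasing subsequence has length 7 (e.g. 7, 10, 14, 18, 22, 26, 30).

7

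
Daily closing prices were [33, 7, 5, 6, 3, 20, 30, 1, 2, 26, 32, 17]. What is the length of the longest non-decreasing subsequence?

Track the smallest tail for each achievable length (allowing ties):
33 → extends → [33]
7 → replaces 33 → [7]
5 → replaces 7 → [5]
6 → extends → [5, 6]
3 → replaces 5 → [3, 6]
20 → extends → [3, 6, 20]
30 → extends → [3, 6, 20, 30]
1 → replaces 3 → [1, 6, 20, 30]
2 → replaces 6 → [1, 2, 20, 30]
26 → replaces 30 → [1, 2, 20, 26]
32 → extends → [1, 2, 20, 26, 32]
17 → replaces 20 → [1, 2, 17, 26, 32]
Five tails, so the longest non-decreasing subsequence has length 5 (e.g. 5, 6, 20, 30, 32).

5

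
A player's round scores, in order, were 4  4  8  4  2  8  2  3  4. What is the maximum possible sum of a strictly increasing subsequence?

Let S[i] be the best sum of a strictly increasing subsequence ending at i:
i:      1  2  3  4  5  6  7  8  9
a[i]:   4  4  8  4  2  8  2  3  4
S:      4  4 12  4  2 12  2  5  9
Maximum is 12 (e.g. 4 + 8).

12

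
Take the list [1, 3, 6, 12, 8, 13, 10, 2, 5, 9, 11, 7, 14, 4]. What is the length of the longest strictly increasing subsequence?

7

Track the smallest tail for each achievable length (strict):
1 → extends → [1]
3 → extends → [1, 3]
6 → extends → [1, 3, 6]
12 → extends → [1, 3, 6, 12]
8 → replaces 12 → [1, 3, 6, 8]
13 → extends → [1, 3, 6, 8, 13]
10 → replaces 13 → [1, 3, 6, 8, 10]
2 → replaces 3 → [1, 2, 6, 8, 10]
5 → replaces 6 → [1, 2, 5, 8, 10]
9 → replaces 10 → [1, 2, 5, 8, 9]
11 → extends → [1, 2, 5, 8, 9, 11]
7 → replaces 8 → [1, 2, 5, 7, 9, 11]
14 → extends → [1, 2, 5, 7, 9, 11, 14]
4 → replaces 5 → [1, 2, 4, 7, 9, 11, 14]
Seven tails, so the longest strictly increasing subsequence has length 7 (e.g. 1, 3, 6, 8, 10, 11, 14).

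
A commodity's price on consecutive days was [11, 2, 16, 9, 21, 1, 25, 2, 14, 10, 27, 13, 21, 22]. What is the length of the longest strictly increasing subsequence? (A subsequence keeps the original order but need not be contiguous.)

6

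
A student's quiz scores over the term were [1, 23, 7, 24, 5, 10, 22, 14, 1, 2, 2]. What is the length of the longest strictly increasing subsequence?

Track the smallest tail for each achievable length (strict):
1 → extends → [1]
23 → extends → [1, 23]
7 → replaces 23 → [1, 7]
24 → extends → [1, 7, 24]
5 → replaces 7 → [1, 5, 24]
10 → replaces 24 → [1, 5, 10]
22 → extends → [1, 5, 10, 22]
14 → replaces 22 → [1, 5, 10, 14]
1 → already a tail → [1, 5, 10, 14]
2 → replaces 5 → [1, 2, 10, 14]
2 → already a tail → [1, 2, 10, 14]
Four tails, so the longest strictly increasing subsequence has length 4 (e.g. 1, 7, 10, 22).

4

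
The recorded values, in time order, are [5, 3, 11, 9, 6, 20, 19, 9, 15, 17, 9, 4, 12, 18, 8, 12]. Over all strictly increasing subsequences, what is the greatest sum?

Let S[i] be the best sum of a strictly increasing subsequence ending at i:
i:      1  2  3  4  5  6  7  8  9 10 11 12 13 14 15 16
a[i]:   5  3 11  9  6 20 19  9 15 17  9  4 12 18  8 12
S:      5  3 16 14 11 36 35 20 35 52 20  7 32 70 19 32
Maximum is 70 (e.g. 5 + 6 + 9 + 15 + 17 + 18).

70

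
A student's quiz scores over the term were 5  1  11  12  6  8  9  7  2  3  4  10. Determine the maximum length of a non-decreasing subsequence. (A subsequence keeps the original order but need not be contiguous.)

Track the smallest tail for each achievable length (allowing ties):
5 → extends → [5]
1 → replaces 5 → [1]
11 → extends → [1, 11]
12 → extends → [1, 11, 12]
6 → replaces 11 → [1, 6, 12]
8 → replaces 12 → [1, 6, 8]
9 → extends → [1, 6, 8, 9]
7 → replaces 8 → [1, 6, 7, 9]
2 → replaces 6 → [1, 2, 7, 9]
3 → replaces 7 → [1, 2, 3, 9]
4 → replaces 9 → [1, 2, 3, 4]
10 → extends → [1, 2, 3, 4, 10]
Five tails, so the longest non-decreasing subsequence has length 5 (e.g. 5, 6, 8, 9, 10).

5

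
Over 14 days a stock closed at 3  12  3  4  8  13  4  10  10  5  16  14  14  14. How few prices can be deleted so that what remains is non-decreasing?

5

Fewest deletions = n − (longest non-decreasing subsequence).
i:      1  2  3  4  5  6  7  8  9 10 11 12 13 14
a[i]:   3 12  3  4  8 13  4 10 10  5 16 14 14 14
dp:     1  2  2  3  4  5  4  5  6  5  7  7  8  9
max dp = 9, so deletions = 14 − 9 = 5.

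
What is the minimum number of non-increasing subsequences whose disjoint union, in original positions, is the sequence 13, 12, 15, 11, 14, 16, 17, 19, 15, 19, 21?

6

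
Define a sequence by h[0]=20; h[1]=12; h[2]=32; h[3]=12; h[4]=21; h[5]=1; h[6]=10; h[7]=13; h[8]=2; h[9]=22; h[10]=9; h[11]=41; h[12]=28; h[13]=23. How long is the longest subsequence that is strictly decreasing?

Let dp[i] be the longest strictly decreasing subsequence ending at i:
i:      0  1  2  3  4  5  6  7  8  9 10 11 12 13
h[i]:  20 12 32 12 21  1 10 13  2 22  9 41 28 23
dp:     1  2  1  2  2  3  3  3  4  2  4  1  2  3
Maximum is 4.

4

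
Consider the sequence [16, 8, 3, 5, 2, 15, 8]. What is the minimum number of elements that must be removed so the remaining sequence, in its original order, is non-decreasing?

Fewest deletions = n − (longest non-decreasing subsequence).
i:      1  2  3  4  5  6  7
a[i]:  16  8  3  5  2 15  8
dp:     1  1  1  2  1  3  3
max dp = 3, so deletions = 7 − 3 = 4.

4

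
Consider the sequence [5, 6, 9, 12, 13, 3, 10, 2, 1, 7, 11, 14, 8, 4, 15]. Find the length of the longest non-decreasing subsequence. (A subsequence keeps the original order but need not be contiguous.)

Let dp[i] be the length of the longest such subsequence ending at index i:
i:      1  2  3  4  5  6  7  8  9 10 11 12 13 14 15
a[i]:   5  6  9 12 13  3 10  2  1  7 11 14  8  4 15
dp:     1  2  3  4  5  1  4  1  1  3  5  6  4  2  7
Maximum dp value is 7.

7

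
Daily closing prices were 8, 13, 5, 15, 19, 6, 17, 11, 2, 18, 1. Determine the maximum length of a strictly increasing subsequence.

5

Let dp[i] be the length of the longest such subsequence ending at index i:
i:      1  2  3  4  5  6  7  8  9 10 11
a[i]:   8 13  5 15 19  6 17 11  2 18  1
dp:     1  2  1  3  4  2  4  3  1  5  1
Maximum dp value is 5.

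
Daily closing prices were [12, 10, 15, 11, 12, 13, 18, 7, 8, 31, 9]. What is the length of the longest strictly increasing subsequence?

Let dp[i] be the length of the longest such subsequence ending at index i:
i:      1  2  3  4  5  6  7  8  9 10 11
a[i]:  12 10 15 11 12 13 18  7  8 31  9
dp:     1  1  2  2  3  4  5  1  2  6  3
Maximum dp value is 6.

6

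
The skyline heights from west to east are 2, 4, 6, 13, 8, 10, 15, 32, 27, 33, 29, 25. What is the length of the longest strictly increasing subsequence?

8

Track the smallest tail for each achievable length (strict):
2 → extends → [2]
4 → extends → [2, 4]
6 → extends → [2, 4, 6]
13 → extends → [2, 4, 6, 13]
8 → replaces 13 → [2, 4, 6, 8]
10 → extends → [2, 4, 6, 8, 10]
15 → extends → [2, 4, 6, 8, 10, 15]
32 → extends → [2, 4, 6, 8, 10, 15, 32]
27 → replaces 32 → [2, 4, 6, 8, 10, 15, 27]
33 → extends → [2, 4, 6, 8, 10, 15, 27, 33]
29 → replaces 33 → [2, 4, 6, 8, 10, 15, 27, 29]
25 → replaces 27 → [2, 4, 6, 8, 10, 15, 25, 29]
Eight tails, so the longest strictly increasing subsequence has length 8 (e.g. 2, 4, 6, 8, 10, 15, 32, 33).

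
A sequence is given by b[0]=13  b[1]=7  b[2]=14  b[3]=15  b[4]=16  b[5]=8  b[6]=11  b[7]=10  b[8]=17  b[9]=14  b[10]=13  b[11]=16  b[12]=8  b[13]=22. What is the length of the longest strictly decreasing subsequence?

4

Let dp[i] be the longest strictly decreasing subsequence ending at i:
i:      0  1  2  3  4  5  6  7  8  9 10 11 12 13
b[i]:  13  7 14 15 16  8 11 10 17 14 13 16  8 22
dp:     1  2  1  1  1  2  2  3  1  2  3  2  4  1
Maximum is 4.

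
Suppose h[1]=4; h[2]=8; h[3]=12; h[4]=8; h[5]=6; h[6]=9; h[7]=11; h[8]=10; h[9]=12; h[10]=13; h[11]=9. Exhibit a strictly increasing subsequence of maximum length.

4, 8, 9, 11, 12, 13

Patience tails give the LIS length; then backtrack through the dp parents:
4 → extends → [4]
8 → extends → [4, 8]
12 → extends → [4, 8, 12]
8 → already a tail → [4, 8, 12]
6 → replaces 8 → [4, 6, 12]
9 → replaces 12 → [4, 6, 9]
11 → extends → [4, 6, 9, 11]
10 → replaces 11 → [4, 6, 9, 10]
12 → extends → [4, 6, 9, 10, 12]
13 → extends → [4, 6, 9, 10, 12, 13]
9 → already a tail → [4, 6, 9, 10, 12, 13]
Length 6; one witness is 4, 8, 9, 11, 12, 13.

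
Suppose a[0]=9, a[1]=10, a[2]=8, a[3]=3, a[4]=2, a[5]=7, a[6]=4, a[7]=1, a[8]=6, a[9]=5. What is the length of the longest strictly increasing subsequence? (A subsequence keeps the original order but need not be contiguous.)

3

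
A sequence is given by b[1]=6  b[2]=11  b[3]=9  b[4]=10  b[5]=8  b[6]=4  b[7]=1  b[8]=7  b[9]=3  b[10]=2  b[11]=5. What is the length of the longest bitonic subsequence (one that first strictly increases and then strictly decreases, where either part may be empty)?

inc[i] = longest strictly increasing subsequence ending at i; dec[i] = longest strictly decreasing subsequence starting at i:
i:      1  2  3  4  5  6  7  8  9 10 11
b[i]:   6 11  9 10  8  4  1  7  3  2  5
inc:    1  2  2  3  2  1  1  2  2  2  3
dec:    4  6  5  5  4  3  1  3  2  1  1
Best peak at i=2 (value 11): inc=2, dec=6, length 2+6−1 = 7.

7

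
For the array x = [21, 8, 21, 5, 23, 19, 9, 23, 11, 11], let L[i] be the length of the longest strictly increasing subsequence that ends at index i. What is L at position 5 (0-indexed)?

dp[i] = 1 + max{dp[j] : j<i, x[j]<x[i]} (or 1 if no such j):
i:      0  1  2  3  4  5  6  7  8  9
x[i]:  21  8 21  5 23 19  9 23 11 11
dp:     1  1  2  1  3  2  2  3  3  3
At index 5 the value is 2.

2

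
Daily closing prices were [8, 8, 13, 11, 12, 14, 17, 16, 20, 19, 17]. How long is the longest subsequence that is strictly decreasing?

Negate each value so 'decreasing' becomes 'increasing', then run patience tails on the negated sequence:
-8 → extends → [-8]
-8 → already a tail → [-8]
-13 → replaces -8 → [-13]
-11 → extends → [-13, -11]
-12 → replaces -11 → [-13, -12]
-14 → replaces -13 → [-14, -12]
-17 → replaces -14 → [-17, -12]
-16 → replaces -12 → [-17, -16]
-20 → replaces -17 → [-20, -16]
-19 → replaces -16 → [-20, -19]
-17 → extends → [-20, -19, -17]
Three tails, so the longest strictly decreasing subsequence of the original has length 3.

3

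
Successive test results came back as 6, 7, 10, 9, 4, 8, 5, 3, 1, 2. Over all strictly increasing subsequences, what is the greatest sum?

23

Let S[i] be the best sum of a strictly increasing subsequence ending at i:
i:      1  2  3  4  5  6  7  8  9 10
a[i]:   6  7 10  9  4  8  5  3  1  2
S:      6 13 23 22  4 21  9  3  1  3
Maximum is 23 (e.g. 6 + 7 + 10).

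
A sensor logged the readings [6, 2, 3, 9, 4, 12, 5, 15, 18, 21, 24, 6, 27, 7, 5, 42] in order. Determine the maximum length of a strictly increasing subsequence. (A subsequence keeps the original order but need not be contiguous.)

10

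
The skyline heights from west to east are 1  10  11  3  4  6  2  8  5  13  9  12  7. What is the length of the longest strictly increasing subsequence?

7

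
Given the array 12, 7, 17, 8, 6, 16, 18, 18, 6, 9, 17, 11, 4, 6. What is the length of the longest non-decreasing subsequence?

Let dp[i] be the length of the longest such subsequence ending at index i:
i:      1  2  3  4  5  6  7  8  9 10 11 12 13 14
a[i]:  12  7 17  8  6 16 18 18  6  9 17 11  4  6
dp:     1  1  2  2  1  3  4  5  2  3  4  4  1  3
Maximum dp value is 5.

5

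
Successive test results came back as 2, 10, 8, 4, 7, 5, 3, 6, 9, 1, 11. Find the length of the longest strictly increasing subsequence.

6

Track the smallest tail for each achievable length (strict):
2 → extends → [2]
10 → extends → [2, 10]
8 → replaces 10 → [2, 8]
4 → replaces 8 → [2, 4]
7 → extends → [2, 4, 7]
5 → replaces 7 → [2, 4, 5]
3 → replaces 4 → [2, 3, 5]
6 → extends → [2, 3, 5, 6]
9 → extends → [2, 3, 5, 6, 9]
1 → replaces 2 → [1, 3, 5, 6, 9]
11 → extends → [1, 3, 5, 6, 9, 11]
Six tails, so the longest strictly increasing subsequence has length 6 (e.g. 2, 4, 5, 6, 9, 11).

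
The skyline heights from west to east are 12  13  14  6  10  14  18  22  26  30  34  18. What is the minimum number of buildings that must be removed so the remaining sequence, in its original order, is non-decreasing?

Fewest deletions = n − (longest non-decreasing subsequence).
i:      1  2  3  4  5  6  7  8  9 10 11 12
a[i]:  12 13 14  6 10 14 18 22 26 30 34 18
dp:     1  2  3  1  2  4  5  6  7  8  9  6
max dp = 9, so deletions = 12 − 9 = 3.

3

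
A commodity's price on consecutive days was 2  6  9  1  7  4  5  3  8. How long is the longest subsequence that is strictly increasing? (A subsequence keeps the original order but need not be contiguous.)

Track the smallest tail for each achievable length (strict):
2 → extends → [2]
6 → extends → [2, 6]
9 → extends → [2, 6, 9]
1 → replaces 2 → [1, 6, 9]
7 → replaces 9 → [1, 6, 7]
4 → replaces 6 → [1, 4, 7]
5 → replaces 7 → [1, 4, 5]
3 → replaces 4 → [1, 3, 5]
8 → extends → [1, 3, 5, 8]
Four tails, so the longest strictly increasing subsequence has length 4 (e.g. 2, 6, 7, 8).

4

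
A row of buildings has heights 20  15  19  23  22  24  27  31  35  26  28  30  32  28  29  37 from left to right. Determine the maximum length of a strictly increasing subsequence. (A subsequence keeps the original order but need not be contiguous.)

Track the smallest tail for each achievable length (strict):
20 → extends → [20]
15 → replaces 20 → [15]
19 → extends → [15, 19]
23 → extends → [15, 19, 23]
22 → replaces 23 → [15, 19, 22]
24 → extends → [15, 19, 22, 24]
27 → extends → [15, 19, 22, 24, 27]
31 → extends → [15, 19, 22, 24, 27, 31]
35 → extends → [15, 19, 22, 24, 27, 31, 35]
26 → replaces 27 → [15, 19, 22, 24, 26, 31, 35]
28 → replaces 31 → [15, 19, 22, 24, 26, 28, 35]
30 → replaces 35 → [15, 19, 22, 24, 26, 28, 30]
32 → extends → [15, 19, 22, 24, 26, 28, 30, 32]
28 → already a tail → [15, 19, 22, 24, 26, 28, 30, 32]
29 → replaces 30 → [15, 19, 22, 24, 26, 28, 29, 32]
37 → extends → [15, 19, 22, 24, 26, 28, 29, 32, 37]
Nine tails, so the longest strictly increasing subsequence has length 9 (e.g. 15, 19, 23, 24, 27, 28, 30, 32, 37).

9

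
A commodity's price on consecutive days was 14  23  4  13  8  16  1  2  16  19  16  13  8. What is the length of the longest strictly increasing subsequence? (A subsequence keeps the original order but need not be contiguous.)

Track the smallest tail for each achievable length (strict):
14 → extends → [14]
23 → extends → [14, 23]
4 → replaces 14 → [4, 23]
13 → replaces 23 → [4, 13]
8 → replaces 13 → [4, 8]
16 → extends → [4, 8, 16]
1 → replaces 4 → [1, 8, 16]
2 → replaces 8 → [1, 2, 16]
16 → already a tail → [1, 2, 16]
19 → extends → [1, 2, 16, 19]
16 → already a tail → [1, 2, 16, 19]
13 → replaces 16 → [1, 2, 13, 19]
8 → replaces 13 → [1, 2, 8, 19]
Four tails, so the longest strictly increasing subsequence has length 4 (e.g. 4, 13, 16, 19).

4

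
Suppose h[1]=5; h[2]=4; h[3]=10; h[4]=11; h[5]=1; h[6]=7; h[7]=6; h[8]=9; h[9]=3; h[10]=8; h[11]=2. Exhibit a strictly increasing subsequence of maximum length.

Patience tails give the LIS length; then backtrack through the dp parents:
5 → extends → [5]
4 → replaces 5 → [4]
10 → extends → [4, 10]
11 → extends → [4, 10, 11]
1 → replaces 4 → [1, 10, 11]
7 → replaces 10 → [1, 7, 11]
6 → replaces 7 → [1, 6, 11]
9 → replaces 11 → [1, 6, 9]
3 → replaces 6 → [1, 3, 9]
8 → replaces 9 → [1, 3, 8]
2 → replaces 3 → [1, 2, 8]
Length 3; one witness is 5, 10, 11.

5, 10, 11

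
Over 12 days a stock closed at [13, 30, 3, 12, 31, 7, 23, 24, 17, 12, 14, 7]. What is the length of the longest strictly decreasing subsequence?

5

Let dp[i] be the longest strictly decreasing subsequence ending at i:
i:      1  2  3  4  5  6  7  8  9 10 11 12
a[i]:  13 30  3 12 31  7 23 24 17 12 14  7
dp:     1  1  2  2  1  3  2  2  3  4  4  5
Maximum is 5.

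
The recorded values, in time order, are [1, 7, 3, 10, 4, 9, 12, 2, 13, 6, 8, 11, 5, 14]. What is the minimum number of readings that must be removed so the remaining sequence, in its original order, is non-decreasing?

Fewest deletions = n − (longest non-decreasing subsequence).
i:      1  2  3  4  5  6  7  8  9 10 11 12 13 14
a[i]:   1  7  3 10  4  9 12  2 13  6  8 11  5 14
dp:     1  2  2  3  3  4  5  2  6  4  5  6  4  7
max dp = 7, so deletions = 14 − 7 = 7.

7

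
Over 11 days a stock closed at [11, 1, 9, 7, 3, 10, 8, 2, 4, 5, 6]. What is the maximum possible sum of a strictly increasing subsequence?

Let S[i] be the best sum of a strictly increasing subsequence ending at i:
i:      1  2  3  4  5  6  7  8  9 10 11
a[i]:  11  1  9  7  3 10  8  2  4  5  6
S:     11  1 10  8  4 20 16  3  8 13 19
Maximum is 20 (e.g. 1 + 9 + 10).

20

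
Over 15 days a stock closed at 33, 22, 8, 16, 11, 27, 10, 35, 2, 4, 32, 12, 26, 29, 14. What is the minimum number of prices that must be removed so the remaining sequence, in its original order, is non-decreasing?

Fewest deletions = n − (longest non-decreasing subsequence).
Patience tails:
33 → extends → [33]
22 → replaces 33 → [22]
8 → replaces 22 → [8]
16 → extends → [8, 16]
11 → replaces 16 → [8, 11]
27 → extends → [8, 11, 27]
10 → replaces 11 → [8, 10, 27]
35 → extends → [8, 10, 27, 35]
2 → replaces 8 → [2, 10, 27, 35]
4 → replaces 10 → [2, 4, 27, 35]
32 → replaces 35 → [2, 4, 27, 32]
12 → replaces 27 → [2, 4, 12, 32]
26 → replaces 32 → [2, 4, 12, 26]
29 → extends → [2, 4, 12, 26, 29]
14 → replaces 26 → [2, 4, 12, 14, 29]
Longest non-decreasing subsequence has length 5, so deletions = 15 − 5 = 10.

10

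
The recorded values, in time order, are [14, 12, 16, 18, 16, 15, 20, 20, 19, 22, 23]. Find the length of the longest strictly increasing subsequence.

6

Track the smallest tail for each achievable length (strict):
14 → extends → [14]
12 → replaces 14 → [12]
16 → extends → [12, 16]
18 → extends → [12, 16, 18]
16 → already a tail → [12, 16, 18]
15 → replaces 16 → [12, 15, 18]
20 → extends → [12, 15, 18, 20]
20 → already a tail → [12, 15, 18, 20]
19 → replaces 20 → [12, 15, 18, 19]
22 → extends → [12, 15, 18, 19, 22]
23 → extends → [12, 15, 18, 19, 22, 23]
Six tails, so the longest strictly increasing subsequence has length 6 (e.g. 14, 16, 18, 20, 22, 23).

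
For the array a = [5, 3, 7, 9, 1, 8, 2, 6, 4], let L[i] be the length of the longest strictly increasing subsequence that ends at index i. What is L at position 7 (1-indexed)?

dp[i] = 1 + max{dp[j] : j<i, a[j]<a[i]} (or 1 if no such j):
i:     1 2 3 4 5 6 7 8 9
a[i]:  5 3 7 9 1 8 2 6 4
dp:    1 1 2 3 1 3 2 3 3
At index 7 the value is 2.

2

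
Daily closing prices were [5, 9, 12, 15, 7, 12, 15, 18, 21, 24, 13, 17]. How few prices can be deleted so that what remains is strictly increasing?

Fewest deletions = n − (longest strictly increasing subsequence).
i:      1  2  3  4  5  6  7  8  9 10 11 12
a[i]:   5  9 12 15  7 12 15 18 21 24 13 17
dp:     1  2  3  4  2  3  4  5  6  7  4  5
max dp = 7, so deletions = 12 − 7 = 5.

5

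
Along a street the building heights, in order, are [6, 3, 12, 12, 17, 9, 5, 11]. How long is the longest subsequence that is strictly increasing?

3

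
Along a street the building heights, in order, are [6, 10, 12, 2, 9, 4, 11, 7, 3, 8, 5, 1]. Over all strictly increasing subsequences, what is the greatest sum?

28

Let S[i] be the best sum of a strictly increasing subsequence ending at i:
i:      1  2  3  4  5  6  7  8  9 10 11 12
a[i]:   6 10 12  2  9  4 11  7  3  8  5  1
S:      6 16 28  2 15  6 27 13  5 21 11  1
Maximum is 28 (e.g. 6 + 10 + 12).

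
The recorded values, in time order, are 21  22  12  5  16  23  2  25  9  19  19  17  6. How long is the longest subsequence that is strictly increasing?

Track the smallest tail for each achievable length (strict):
21 → extends → [21]
22 → extends → [21, 22]
12 → replaces 21 → [12, 22]
5 → replaces 12 → [5, 22]
16 → replaces 22 → [5, 16]
23 → extends → [5, 16, 23]
2 → replaces 5 → [2, 16, 23]
25 → extends → [2, 16, 23, 25]
9 → replaces 16 → [2, 9, 23, 25]
19 → replaces 23 → [2, 9, 19, 25]
19 → already a tail → [2, 9, 19, 25]
17 → replaces 19 → [2, 9, 17, 25]
6 → replaces 9 → [2, 6, 17, 25]
Four tails, so the longest strictly increasing subsequence has length 4 (e.g. 21, 22, 23, 25).

4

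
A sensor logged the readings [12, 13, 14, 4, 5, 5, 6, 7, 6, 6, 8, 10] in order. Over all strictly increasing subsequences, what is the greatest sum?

Let S[i] be the best sum of a strictly increasing subsequence ending at i:
i:      1  2  3  4  5  6  7  8  9 10 11 12
a[i]:  12 13 14  4  5  5  6  7  6  6  8 10
S:     12 25 39  4  9  9 15 22 15 15 30 40
Maximum is 40 (e.g. 4 + 5 + 6 + 7 + 8 + 10).

40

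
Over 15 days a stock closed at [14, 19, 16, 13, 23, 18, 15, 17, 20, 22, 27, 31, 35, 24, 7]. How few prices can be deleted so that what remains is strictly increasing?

7

Fewest deletions = n − (longest strictly increasing subsequence).
Patience tails:
14 → extends → [14]
19 → extends → [14, 19]
16 → replaces 19 → [14, 16]
13 → replaces 14 → [13, 16]
23 → extends → [13, 16, 23]
18 → replaces 23 → [13, 16, 18]
15 → replaces 16 → [13, 15, 18]
17 → replaces 18 → [13, 15, 17]
20 → extends → [13, 15, 17, 20]
22 → extends → [13, 15, 17, 20, 22]
27 → extends → [13, 15, 17, 20, 22, 27]
31 → extends → [13, 15, 17, 20, 22, 27, 31]
35 → extends → [13, 15, 17, 20, 22, 27, 31, 35]
24 → replaces 27 → [13, 15, 17, 20, 22, 24, 31, 35]
7 → replaces 13 → [7, 15, 17, 20, 22, 24, 31, 35]
Longest strictly increasing subsequence has length 8, so deletions = 15 − 8 = 7.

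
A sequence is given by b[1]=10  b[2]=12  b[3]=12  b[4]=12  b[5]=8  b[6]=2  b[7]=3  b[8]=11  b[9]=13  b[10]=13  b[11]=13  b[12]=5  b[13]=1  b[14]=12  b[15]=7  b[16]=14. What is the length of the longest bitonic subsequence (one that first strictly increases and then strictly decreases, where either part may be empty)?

inc[i] = longest strictly increasing subsequence ending at i; dec[i] = longest strictly decreasing subsequence starting at i:
i:      1  2  3  4  5  6  7  8  9 10 11 12 13 14 15 16
b[i]:  10 12 12 12  8  2  3 11 13 13 13  5  1 12  7 14
inc:    1  2  2  2  1  1  2  3  4  4  4  3  1  4  4  5
dec:    4  4  4  4  3  2  2  3  3  3  3  2  1  2  1  1
Best peak at i=9 (value 13): inc=4, dec=3, length 4+3−1 = 6.

6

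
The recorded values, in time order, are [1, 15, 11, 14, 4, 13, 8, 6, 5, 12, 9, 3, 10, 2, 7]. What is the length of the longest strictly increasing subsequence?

5

Track the smallest tail for each achievable length (strict):
1 → extends → [1]
15 → extends → [1, 15]
11 → replaces 15 → [1, 11]
14 → extends → [1, 11, 14]
4 → replaces 11 → [1, 4, 14]
13 → replaces 14 → [1, 4, 13]
8 → replaces 13 → [1, 4, 8]
6 → replaces 8 → [1, 4, 6]
5 → replaces 6 → [1, 4, 5]
12 → extends → [1, 4, 5, 12]
9 → replaces 12 → [1, 4, 5, 9]
3 → replaces 4 → [1, 3, 5, 9]
10 → extends → [1, 3, 5, 9, 10]
2 → replaces 3 → [1, 2, 5, 9, 10]
7 → replaces 9 → [1, 2, 5, 7, 10]
Five tails, so the longest strictly increasing subsequence has length 5 (e.g. 1, 4, 8, 9, 10).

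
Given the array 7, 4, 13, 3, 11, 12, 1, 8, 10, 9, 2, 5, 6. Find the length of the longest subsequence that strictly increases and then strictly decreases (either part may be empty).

6

inc[i] = longest strictly increasing subsequence ending at i; dec[i] = longest strictly decreasing subsequence starting at i:
i:      1  2  3  4  5  6  7  8  9 10 11 12 13
a[i]:   7  4 13  3 11 12  1  8 10  9  2  5  6
inc:    1  1  2  1  2  3  1  2  3  3  2  3  4
dec:    4  3  5  2  4  4  1  2  3  2  1  1  1
Best peak at i=3 (value 13): inc=2, dec=5, length 2+5−1 = 6.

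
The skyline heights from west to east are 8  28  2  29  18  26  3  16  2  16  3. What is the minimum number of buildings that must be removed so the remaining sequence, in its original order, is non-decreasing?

7

Fewest deletions = n − (longest non-decreasing subsequence).
Patience tails:
8 → extends → [8]
28 → extends → [8, 28]
2 → replaces 8 → [2, 28]
29 → extends → [2, 28, 29]
18 → replaces 28 → [2, 18, 29]
26 → replaces 29 → [2, 18, 26]
3 → replaces 18 → [2, 3, 26]
16 → replaces 26 → [2, 3, 16]
2 → replaces 3 → [2, 2, 16]
16 → extends → [2, 2, 16, 16]
3 → replaces 16 → [2, 2, 3, 16]
Longest non-decreasing subsequence has length 4, so deletions = 11 − 4 = 7.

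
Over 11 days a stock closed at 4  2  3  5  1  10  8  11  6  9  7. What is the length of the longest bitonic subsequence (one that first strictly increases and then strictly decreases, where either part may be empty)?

7

inc[i] = longest strictly increasing subsequence ending at i; dec[i] = longest strictly decreasing subsequence starting at i:
i:      1  2  3  4  5  6  7  8  9 10 11
a[i]:   4  2  3  5  1 10  8 11  6  9  7
inc:    1  1  2  3  1  4  4  5  4  5  5
dec:    3  2  2  2  1  3  2  3  1  2  1
Best peak at i=8 (value 11): inc=5, dec=3, length 5+3−1 = 7.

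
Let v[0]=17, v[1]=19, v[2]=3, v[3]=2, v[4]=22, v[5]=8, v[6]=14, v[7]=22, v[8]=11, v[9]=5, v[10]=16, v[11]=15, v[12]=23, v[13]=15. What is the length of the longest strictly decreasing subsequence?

Negate each value so 'decreasing' becomes 'increasing', then run patience tails on the negated sequence:
-17 → extends → [-17]
-19 → replaces -17 → [-19]
-3 → extends → [-19, -3]
-2 → extends → [-19, -3, -2]
-22 → replaces -19 → [-22, -3, -2]
-8 → replaces -3 → [-22, -8, -2]
-14 → replaces -8 → [-22, -14, -2]
-22 → already a tail → [-22, -14, -2]
-11 → replaces -2 → [-22, -14, -11]
-5 → extends → [-22, -14, -11, -5]
-16 → replaces -14 → [-22, -16, -11, -5]
-15 → replaces -11 → [-22, -16, -15, -5]
-23 → replaces -22 → [-23, -16, -15, -5]
-15 → already a tail → [-23, -16, -15, -5]
Four tails, so the longest strictly decreasing subsequence of the original has length 4.

4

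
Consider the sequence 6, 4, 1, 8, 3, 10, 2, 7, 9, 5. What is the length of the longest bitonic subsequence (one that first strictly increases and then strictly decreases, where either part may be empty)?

5

inc[i] = longest strictly increasing subsequence ending at i; dec[i] = longest strictly decreasing subsequence starting at i:
i:      1  2  3  4  5  6  7  8  9 10
a[i]:   6  4  1  8  3 10  2  7  9  5
inc:    1  1  1  2  2  3  2  3  4  3
dec:    4  3  1  3  2  3  1  2  2  1
Best peak at i=6 (value 10): inc=3, dec=3, length 3+3−1 = 5.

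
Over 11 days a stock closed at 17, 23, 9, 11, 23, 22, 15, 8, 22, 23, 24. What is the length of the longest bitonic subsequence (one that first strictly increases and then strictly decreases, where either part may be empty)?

6

inc[i] = longest strictly increasing subsequence ending at i; dec[i] = longest strictly decreasing subsequence starting at i:
i:      1  2  3  4  5  6  7  8  9 10 11
a[i]:  17 23  9 11 23 22 15  8 22 23 24
inc:    1  2  1  2  3  3  3  1  4  5  6
dec:    3  4  2  2  4  3  2  1  1  1  1
Best peak at i=5 (value 23): inc=3, dec=4, length 3+4−1 = 6.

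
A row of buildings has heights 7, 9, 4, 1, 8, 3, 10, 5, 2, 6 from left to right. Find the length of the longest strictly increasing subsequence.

Let dp[i] be the length of the longest such subsequence ending at index i:
i:      1  2  3  4  5  6  7  8  9 10
a[i]:   7  9  4  1  8  3 10  5  2  6
dp:     1  2  1  1  2  2  3  3  2  4
Maximum dp value is 4.

4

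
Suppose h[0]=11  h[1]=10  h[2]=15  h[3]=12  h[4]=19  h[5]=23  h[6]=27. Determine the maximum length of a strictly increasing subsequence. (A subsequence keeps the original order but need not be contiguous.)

Track the smallest tail for each achievable length (strict):
11 → extends → [11]
10 → replaces 11 → [10]
15 → extends → [10, 15]
12 → replaces 15 → [10, 12]
19 → extends → [10, 12, 19]
23 → extends → [10, 12, 19, 23]
27 → extends → [10, 12, 19, 23, 27]
Five tails, so the longest strictly increasing subsequence has length 5 (e.g. 11, 15, 19, 23, 27).

5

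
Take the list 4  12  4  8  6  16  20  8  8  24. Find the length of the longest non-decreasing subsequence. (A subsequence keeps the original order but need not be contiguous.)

6

Track the smallest tail for each achievable length (allowing ties):
4 → extends → [4]
12 → extends → [4, 12]
4 → replaces 12 → [4, 4]
8 → extends → [4, 4, 8]
6 → replaces 8 → [4, 4, 6]
16 → extends → [4, 4, 6, 16]
20 → extends → [4, 4, 6, 16, 20]
8 → replaces 16 → [4, 4, 6, 8, 20]
8 → replaces 20 → [4, 4, 6, 8, 8]
24 → extends → [4, 4, 6, 8, 8, 24]
Six tails, so the longest non-decreasing subsequence has length 6 (e.g. 4, 4, 8, 16, 20, 24).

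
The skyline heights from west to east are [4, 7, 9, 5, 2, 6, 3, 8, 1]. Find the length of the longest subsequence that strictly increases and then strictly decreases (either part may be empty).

6

inc[i] = longest strictly increasing subsequence ending at i; dec[i] = longest strictly decreasing subsequence starting at i:
i:     1 2 3 4 5 6 7 8 9
a[i]:  4 7 9 5 2 6 3 8 1
inc:   1 2 3 2 1 3 2 4 1
dec:   3 4 4 3 2 3 2 2 1
Best peak at i=3 (value 9): inc=3, dec=4, length 3+4−1 = 6.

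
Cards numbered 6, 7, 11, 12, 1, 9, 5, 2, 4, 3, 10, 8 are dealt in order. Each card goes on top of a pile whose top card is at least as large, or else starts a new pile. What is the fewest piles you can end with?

4

Place each on the leftmost legal pile:
6 → new pile 1 (tops now [6])
7 → new pile 2 (tops now [6, 7])
11 → new pile 3 (tops now [6, 7, 11])
12 → new pile 4 (tops now [6, 7, 11, 12])
1 → pile 1 (tops now [1, 7, 11, 12])
9 → pile 3 (tops now [1, 7, 9, 12])
5 → pile 2 (tops now [1, 5, 9, 12])
2 → pile 2 (tops now [1, 2, 9, 12])
4 → pile 3 (tops now [1, 2, 4, 12])
3 → pile 3 (tops now [1, 2, 3, 12])
10 → pile 4 (tops now [1, 2, 3, 10])
8 → pile 4 (tops now [1, 2, 3, 8])
Four piles.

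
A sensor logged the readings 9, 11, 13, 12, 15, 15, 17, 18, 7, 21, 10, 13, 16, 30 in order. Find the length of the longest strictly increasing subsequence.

8

Track the smallest tail for each achievable length (strict):
9 → extends → [9]
11 → extends → [9, 11]
13 → extends → [9, 11, 13]
12 → replaces 13 → [9, 11, 12]
15 → extends → [9, 11, 12, 15]
15 → already a tail → [9, 11, 12, 15]
17 → extends → [9, 11, 12, 15, 17]
18 → extends → [9, 11, 12, 15, 17, 18]
7 → replaces 9 → [7, 11, 12, 15, 17, 18]
21 → extends → [7, 11, 12, 15, 17, 18, 21]
10 → replaces 11 → [7, 10, 12, 15, 17, 18, 21]
13 → replaces 15 → [7, 10, 12, 13, 17, 18, 21]
16 → replaces 17 → [7, 10, 12, 13, 16, 18, 21]
30 → extends → [7, 10, 12, 13, 16, 18, 21, 30]
Eight tails, so the longest strictly increasing subsequence has length 8 (e.g. 9, 11, 13, 15, 17, 18, 21, 30).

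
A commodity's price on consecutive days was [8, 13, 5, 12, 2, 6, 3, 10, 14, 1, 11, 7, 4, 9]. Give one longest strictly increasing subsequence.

5, 6, 10, 14

Patience tails give the LIS length; then backtrack through the dp parents:
8 → extends → [8]
13 → extends → [8, 13]
5 → replaces 8 → [5, 13]
12 → replaces 13 → [5, 12]
2 → replaces 5 → [2, 12]
6 → replaces 12 → [2, 6]
3 → replaces 6 → [2, 3]
10 → extends → [2, 3, 10]
14 → extends → [2, 3, 10, 14]
1 → replaces 2 → [1, 3, 10, 14]
11 → replaces 14 → [1, 3, 10, 11]
7 → replaces 10 → [1, 3, 7, 11]
4 → replaces 7 → [1, 3, 4, 11]
9 → replaces 11 → [1, 3, 4, 9]
Length 4; one witness is 5, 6, 10, 14.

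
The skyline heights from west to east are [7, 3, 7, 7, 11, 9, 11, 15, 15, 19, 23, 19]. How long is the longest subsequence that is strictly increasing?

7

Let dp[i] be the length of the longest such subsequence ending at index i:
i:      1  2  3  4  5  6  7  8  9 10 11 12
a[i]:   7  3  7  7 11  9 11 15 15 19 23 19
dp:     1  1  2  2  3  3  4  5  5  6  7  6
Maximum dp value is 7.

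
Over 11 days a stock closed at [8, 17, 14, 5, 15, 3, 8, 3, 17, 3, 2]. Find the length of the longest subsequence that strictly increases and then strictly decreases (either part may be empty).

inc[i] = longest strictly increasing subsequence ending at i; dec[i] = longest strictly decreasing subsequence starting at i:
i:      1  2  3  4  5  6  7  8  9 10 11
a[i]:   8 17 14  5 15  3  8  3 17  3  2
inc:    1  2  2  1  3  1  2  1  4  1  1
dec:    4  5  4  3  4  2  3  2  3  2  1
Best peak at i=2 (value 17): inc=2, dec=5, length 2+5−1 = 6.

6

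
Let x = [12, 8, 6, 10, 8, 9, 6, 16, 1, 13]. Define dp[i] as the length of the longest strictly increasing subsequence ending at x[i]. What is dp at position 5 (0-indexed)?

3

dp[i] = 1 + max{dp[j] : j<i, x[j]<x[i]} (or 1 if no such j):
i:      0  1  2  3  4  5  6  7  8  9
x[i]:  12  8  6 10  8  9  6 16  1 13
dp:     1  1  1  2  2  3  1  4  1  4
At index 5 the value is 3.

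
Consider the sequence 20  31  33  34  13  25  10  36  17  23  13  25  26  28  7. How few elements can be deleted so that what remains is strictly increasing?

Fewest deletions = n − (longest strictly increasing subsequence).
Patience tails:
20 → extends → [20]
31 → extends → [20, 31]
33 → extends → [20, 31, 33]
34 → extends → [20, 31, 33, 34]
13 → replaces 20 → [13, 31, 33, 34]
25 → replaces 31 → [13, 25, 33, 34]
10 → replaces 13 → [10, 25, 33, 34]
36 → extends → [10, 25, 33, 34, 36]
17 → replaces 25 → [10, 17, 33, 34, 36]
23 → replaces 33 → [10, 17, 23, 34, 36]
13 → replaces 17 → [10, 13, 23, 34, 36]
25 → replaces 34 → [10, 13, 23, 25, 36]
26 → replaces 36 → [10, 13, 23, 25, 26]
28 → extends → [10, 13, 23, 25, 26, 28]
7 → replaces 10 → [7, 13, 23, 25, 26, 28]
Longest strictly increasing subsequence has length 6, so deletions = 15 − 6 = 9.

9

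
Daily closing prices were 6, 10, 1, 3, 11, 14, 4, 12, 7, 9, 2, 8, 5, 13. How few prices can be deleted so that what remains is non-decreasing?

Fewest deletions = n − (longest non-decreasing subsequence).
i:      1  2  3  4  5  6  7  8  9 10 11 12 13 14
a[i]:   6 10  1  3 11 14  4 12  7  9  2  8  5 13
dp:     1  2  1  2  3  4  3  4  4  5  2  5  4  6
max dp = 6, so deletions = 14 − 6 = 8.

8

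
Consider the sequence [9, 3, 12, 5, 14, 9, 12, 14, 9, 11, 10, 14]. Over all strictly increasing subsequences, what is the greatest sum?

Let S[i] be the best sum of a strictly increasing subsequence ending at i:
i:      1  2  3  4  5  6  7  8  9 10 11 12
a[i]:   9  3 12  5 14  9 12 14  9 11 10 14
S:      9  3 21  8 35 17 29 43 17 28 27 43
Maximum is 43 (e.g. 3 + 5 + 9 + 12 + 14).

43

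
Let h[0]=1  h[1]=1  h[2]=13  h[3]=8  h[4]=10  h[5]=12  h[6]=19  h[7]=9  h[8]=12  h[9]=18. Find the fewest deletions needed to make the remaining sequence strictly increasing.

Fewest deletions = n − (longest strictly increasing subsequence).
i:      0  1  2  3  4  5  6  7  8  9
h[i]:   1  1 13  8 10 12 19  9 12 18
dp:     1  1  2  2  3  4  5  3  4  5
max dp = 5, so deletions = 10 − 5 = 5.

5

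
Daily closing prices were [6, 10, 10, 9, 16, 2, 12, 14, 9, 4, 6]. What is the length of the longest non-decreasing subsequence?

5

Track the smallest tail for each achievable length (allowing ties):
6 → extends → [6]
10 → extends → [6, 10]
10 → extends → [6, 10, 10]
9 → replaces 10 → [6, 9, 10]
16 → extends → [6, 9, 10, 16]
2 → replaces 6 → [2, 9, 10, 16]
12 → replaces 16 → [2, 9, 10, 12]
14 → extends → [2, 9, 10, 12, 14]
9 → replaces 10 → [2, 9, 9, 12, 14]
4 → replaces 9 → [2, 4, 9, 12, 14]
6 → replaces 9 → [2, 4, 6, 12, 14]
Five tails, so the longest non-decreasing subsequence has length 5 (e.g. 6, 10, 10, 12, 14).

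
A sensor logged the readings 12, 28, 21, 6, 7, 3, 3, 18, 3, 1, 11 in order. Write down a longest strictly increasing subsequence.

6, 7, 18

Patience tails give the LIS length; then backtrack through the dp parents:
12 → extends → [12]
28 → extends → [12, 28]
21 → replaces 28 → [12, 21]
6 → replaces 12 → [6, 21]
7 → replaces 21 → [6, 7]
3 → replaces 6 → [3, 7]
3 → already a tail → [3, 7]
18 → extends → [3, 7, 18]
3 → already a tail → [3, 7, 18]
1 → replaces 3 → [1, 7, 18]
11 → replaces 18 → [1, 7, 11]
Length 3; one witness is 6, 7, 18.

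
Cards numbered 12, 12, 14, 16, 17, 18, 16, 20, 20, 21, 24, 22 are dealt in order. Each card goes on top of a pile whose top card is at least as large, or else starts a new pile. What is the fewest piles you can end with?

8

Place each on the leftmost legal pile:
12 → new pile 1 (tops now [12])
12 → pile 1 (tops now [12])
14 → new pile 2 (tops now [12, 14])
16 → new pile 3 (tops now [12, 14, 16])
17 → new pile 4 (tops now [12, 14, 16, 17])
18 → new pile 5 (tops now [12, 14, 16, 17, 18])
16 → pile 3 (tops now [12, 14, 16, 17, 18])
20 → new pile 6 (tops now [12, 14, 16, 17, 18, 20])
20 → pile 6 (tops now [12, 14, 16, 17, 18, 20])
21 → new pile 7 (tops now [12, 14, 16, 17, 18, 20, 21])
24 → new pile 8 (tops now [12, 14, 16, 17, 18, 20, 21, 24])
22 → pile 8 (tops now [12, 14, 16, 17, 18, 20, 21, 22])
Eight piles.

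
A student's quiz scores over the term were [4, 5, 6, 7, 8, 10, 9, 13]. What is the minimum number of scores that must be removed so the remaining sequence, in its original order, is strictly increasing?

1

Fewest deletions = n − (longest strictly increasing subsequence).
i:      1  2  3  4  5  6  7  8
a[i]:   4  5  6  7  8 10  9 13
dp:     1  2  3  4  5  6  6  7
max dp = 7, so deletions = 8 − 7 = 1.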